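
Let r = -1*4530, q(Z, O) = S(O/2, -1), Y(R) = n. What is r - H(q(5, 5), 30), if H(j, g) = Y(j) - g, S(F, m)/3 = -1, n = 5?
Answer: -4505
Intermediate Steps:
Y(R) = 5
S(F, m) = -3 (S(F, m) = 3*(-1) = -3)
q(Z, O) = -3
r = -4530
H(j, g) = 5 - g
r - H(q(5, 5), 30) = -4530 - (5 - 1*30) = -4530 - (5 - 30) = -4530 - 1*(-25) = -4530 + 25 = -4505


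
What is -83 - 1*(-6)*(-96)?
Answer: -659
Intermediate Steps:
-83 - 1*(-6)*(-96) = -83 + 6*(-96) = -83 - 576 = -659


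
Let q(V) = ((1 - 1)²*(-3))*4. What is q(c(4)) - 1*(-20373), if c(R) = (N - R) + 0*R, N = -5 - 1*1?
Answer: 20373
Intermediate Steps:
N = -6 (N = -5 - 1 = -6)
c(R) = -6 - R (c(R) = (-6 - R) + 0*R = (-6 - R) + 0 = -6 - R)
q(V) = 0 (q(V) = (0²*(-3))*4 = (0*(-3))*4 = 0*4 = 0)
q(c(4)) - 1*(-20373) = 0 - 1*(-20373) = 0 + 20373 = 20373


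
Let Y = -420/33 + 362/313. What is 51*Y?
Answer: -2031738/3443 ≈ -590.11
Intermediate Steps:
Y = -39838/3443 (Y = -420*1/33 + 362*(1/313) = -140/11 + 362/313 = -39838/3443 ≈ -11.571)
51*Y = 51*(-39838/3443) = -2031738/3443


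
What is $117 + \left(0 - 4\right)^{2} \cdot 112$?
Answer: $1909$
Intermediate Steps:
$117 + \left(0 - 4\right)^{2} \cdot 112 = 117 + \left(-4\right)^{2} \cdot 112 = 117 + 16 \cdot 112 = 117 + 1792 = 1909$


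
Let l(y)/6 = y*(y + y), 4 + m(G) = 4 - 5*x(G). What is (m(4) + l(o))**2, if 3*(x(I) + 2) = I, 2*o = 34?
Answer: 108451396/9 ≈ 1.2050e+7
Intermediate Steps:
o = 17 (o = (1/2)*34 = 17)
x(I) = -2 + I/3
m(G) = 10 - 5*G/3 (m(G) = -4 + (4 - 5*(-2 + G/3)) = -4 + (4 + (10 - 5*G/3)) = -4 + (14 - 5*G/3) = 10 - 5*G/3)
l(y) = 12*y**2 (l(y) = 6*(y*(y + y)) = 6*(y*(2*y)) = 6*(2*y**2) = 12*y**2)
(m(4) + l(o))**2 = ((10 - 5/3*4) + 12*17**2)**2 = ((10 - 20/3) + 12*289)**2 = (10/3 + 3468)**2 = (10414/3)**2 = 108451396/9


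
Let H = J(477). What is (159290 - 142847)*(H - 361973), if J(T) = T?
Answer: -5944078728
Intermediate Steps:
H = 477
(159290 - 142847)*(H - 361973) = (159290 - 142847)*(477 - 361973) = 16443*(-361496) = -5944078728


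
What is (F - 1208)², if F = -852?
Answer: 4243600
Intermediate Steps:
(F - 1208)² = (-852 - 1208)² = (-2060)² = 4243600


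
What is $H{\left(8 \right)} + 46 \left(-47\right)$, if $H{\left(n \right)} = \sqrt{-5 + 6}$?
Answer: $-2161$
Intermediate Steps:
$H{\left(n \right)} = 1$ ($H{\left(n \right)} = \sqrt{1} = 1$)
$H{\left(8 \right)} + 46 \left(-47\right) = 1 + 46 \left(-47\right) = 1 - 2162 = -2161$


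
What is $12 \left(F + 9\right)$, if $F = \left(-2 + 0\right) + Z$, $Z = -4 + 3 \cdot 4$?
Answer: $180$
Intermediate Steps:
$Z = 8$ ($Z = -4 + 12 = 8$)
$F = 6$ ($F = \left(-2 + 0\right) + 8 = -2 + 8 = 6$)
$12 \left(F + 9\right) = 12 \left(6 + 9\right) = 12 \cdot 15 = 180$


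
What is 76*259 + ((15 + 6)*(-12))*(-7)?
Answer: 21448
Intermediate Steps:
76*259 + ((15 + 6)*(-12))*(-7) = 19684 + (21*(-12))*(-7) = 19684 - 252*(-7) = 19684 + 1764 = 21448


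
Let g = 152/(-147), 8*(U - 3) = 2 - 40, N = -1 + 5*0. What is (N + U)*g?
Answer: 418/147 ≈ 2.8435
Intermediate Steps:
N = -1 (N = -1 + 0 = -1)
U = -7/4 (U = 3 + (2 - 40)/8 = 3 + (⅛)*(-38) = 3 - 19/4 = -7/4 ≈ -1.7500)
g = -152/147 (g = 152*(-1/147) = -152/147 ≈ -1.0340)
(N + U)*g = (-1 - 7/4)*(-152/147) = -11/4*(-152/147) = 418/147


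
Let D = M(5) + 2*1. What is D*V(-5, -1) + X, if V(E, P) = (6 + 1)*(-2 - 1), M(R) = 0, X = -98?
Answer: -140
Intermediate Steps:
V(E, P) = -21 (V(E, P) = 7*(-3) = -21)
D = 2 (D = 0 + 2*1 = 0 + 2 = 2)
D*V(-5, -1) + X = 2*(-21) - 98 = -42 - 98 = -140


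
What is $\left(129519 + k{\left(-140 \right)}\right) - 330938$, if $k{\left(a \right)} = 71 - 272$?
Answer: $-201620$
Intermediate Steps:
$k{\left(a \right)} = -201$ ($k{\left(a \right)} = 71 - 272 = -201$)
$\left(129519 + k{\left(-140 \right)}\right) - 330938 = \left(129519 - 201\right) - 330938 = 129318 - 330938 = -201620$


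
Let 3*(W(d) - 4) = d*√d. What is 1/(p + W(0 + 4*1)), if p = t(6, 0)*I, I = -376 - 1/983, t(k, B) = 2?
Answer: -2949/2197994 ≈ -0.0013417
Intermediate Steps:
I = -369609/983 (I = -376 - 1*1/983 = -376 - 1/983 = -369609/983 ≈ -376.00)
W(d) = 4 + d^(3/2)/3 (W(d) = 4 + (d*√d)/3 = 4 + d^(3/2)/3)
p = -739218/983 (p = 2*(-369609/983) = -739218/983 ≈ -752.00)
1/(p + W(0 + 4*1)) = 1/(-739218/983 + (4 + (0 + 4*1)^(3/2)/3)) = 1/(-739218/983 + (4 + (0 + 4)^(3/2)/3)) = 1/(-739218/983 + (4 + 4^(3/2)/3)) = 1/(-739218/983 + (4 + (⅓)*8)) = 1/(-739218/983 + (4 + 8/3)) = 1/(-739218/983 + 20/3) = 1/(-2197994/2949) = -2949/2197994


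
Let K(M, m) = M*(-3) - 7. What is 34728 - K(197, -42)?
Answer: 35326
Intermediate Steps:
K(M, m) = -7 - 3*M (K(M, m) = -3*M - 7 = -7 - 3*M)
34728 - K(197, -42) = 34728 - (-7 - 3*197) = 34728 - (-7 - 591) = 34728 - 1*(-598) = 34728 + 598 = 35326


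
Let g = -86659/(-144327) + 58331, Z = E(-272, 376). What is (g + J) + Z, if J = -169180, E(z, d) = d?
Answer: -15944150012/144327 ≈ -1.1047e+5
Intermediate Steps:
Z = 376
g = 8418824896/144327 (g = -86659*(-1/144327) + 58331 = 86659/144327 + 58331 = 8418824896/144327 ≈ 58332.)
(g + J) + Z = (8418824896/144327 - 169180) + 376 = -15998416964/144327 + 376 = -15944150012/144327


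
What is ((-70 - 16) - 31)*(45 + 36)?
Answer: -9477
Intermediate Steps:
((-70 - 16) - 31)*(45 + 36) = (-86 - 31)*81 = -117*81 = -9477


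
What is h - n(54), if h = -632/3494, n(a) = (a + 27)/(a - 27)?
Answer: -5557/1747 ≈ -3.1809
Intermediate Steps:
n(a) = (27 + a)/(-27 + a)
h = -316/1747 (h = -632*1/3494 = -316/1747 ≈ -0.18088)
h - n(54) = -316/1747 - (27 + 54)/(-27 + 54) = -316/1747 - 81/27 = -316/1747 - 1*3 = -316/1747 - 3 = -5557/1747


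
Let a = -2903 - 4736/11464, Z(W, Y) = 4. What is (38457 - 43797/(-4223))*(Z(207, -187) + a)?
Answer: -674947321613172/6051559 ≈ -1.1153e+8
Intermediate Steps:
a = -4160591/1433 (a = -2903 - 4736/11464 = -2903 - 1*592/1433 = -2903 - 592/1433 = -4160591/1433 ≈ -2903.4)
(38457 - 43797/(-4223))*(Z(207, -187) + a) = (38457 - 43797/(-4223))*(4 - 4160591/1433) = (38457 - 43797*(-1/4223))*(-4154859/1433) = (38457 + 43797/4223)*(-4154859/1433) = (162447708/4223)*(-4154859/1433) = -674947321613172/6051559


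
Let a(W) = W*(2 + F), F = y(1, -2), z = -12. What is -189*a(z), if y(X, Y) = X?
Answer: 6804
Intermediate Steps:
F = 1
a(W) = 3*W (a(W) = W*(2 + 1) = W*3 = 3*W)
-189*a(z) = -567*(-12) = -189*(-36) = 6804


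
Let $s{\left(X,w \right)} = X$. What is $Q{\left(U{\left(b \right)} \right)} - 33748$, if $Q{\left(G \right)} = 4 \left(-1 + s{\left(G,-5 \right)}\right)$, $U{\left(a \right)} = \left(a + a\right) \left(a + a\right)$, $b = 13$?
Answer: $-31048$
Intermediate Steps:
$U{\left(a \right)} = 4 a^{2}$ ($U{\left(a \right)} = 2 a 2 a = 4 a^{2}$)
$Q{\left(G \right)} = -4 + 4 G$ ($Q{\left(G \right)} = 4 \left(-1 + G\right) = -4 + 4 G$)
$Q{\left(U{\left(b \right)} \right)} - 33748 = \left(-4 + 4 \cdot 4 \cdot 13^{2}\right) - 33748 = \left(-4 + 4 \cdot 4 \cdot 169\right) - 33748 = \left(-4 + 4 \cdot 676\right) - 33748 = \left(-4 + 2704\right) - 33748 = 2700 - 33748 = -31048$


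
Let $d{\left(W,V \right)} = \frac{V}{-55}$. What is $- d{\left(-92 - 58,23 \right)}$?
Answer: $\frac{23}{55} \approx 0.41818$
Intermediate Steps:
$d{\left(W,V \right)} = - \frac{V}{55}$ ($d{\left(W,V \right)} = V \left(- \frac{1}{55}\right) = - \frac{V}{55}$)
$- d{\left(-92 - 58,23 \right)} = - \frac{\left(-1\right) 23}{55} = \left(-1\right) \left(- \frac{23}{55}\right) = \frac{23}{55}$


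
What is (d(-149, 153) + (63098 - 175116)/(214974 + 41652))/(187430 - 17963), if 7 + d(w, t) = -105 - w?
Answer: 4691572/21744819171 ≈ 0.00021576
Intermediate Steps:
d(w, t) = -112 - w (d(w, t) = -7 + (-105 - w) = -112 - w)
(d(-149, 153) + (63098 - 175116)/(214974 + 41652))/(187430 - 17963) = ((-112 - 1*(-149)) + (63098 - 175116)/(214974 + 41652))/(187430 - 17963) = ((-112 + 149) - 112018/256626)/169467 = (37 - 112018*1/256626)*(1/169467) = (37 - 56009/128313)*(1/169467) = (4691572/128313)*(1/169467) = 4691572/21744819171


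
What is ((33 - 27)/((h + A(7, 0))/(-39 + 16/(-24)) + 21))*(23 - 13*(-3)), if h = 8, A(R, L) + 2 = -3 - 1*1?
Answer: 14756/831 ≈ 17.757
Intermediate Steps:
A(R, L) = -6 (A(R, L) = -2 + (-3 - 1*1) = -2 + (-3 - 1) = -2 - 4 = -6)
((33 - 27)/((h + A(7, 0))/(-39 + 16/(-24)) + 21))*(23 - 13*(-3)) = ((33 - 27)/((8 - 6)/(-39 + 16/(-24)) + 21))*(23 - 13*(-3)) = (6/(2/(-39 + 16*(-1/24)) + 21))*(23 + 39) = (6/(2/(-39 - ⅔) + 21))*62 = (6/(2/(-119/3) + 21))*62 = (6/(2*(-3/119) + 21))*62 = (6/(-6/119 + 21))*62 = (6/(2493/119))*62 = (6*(119/2493))*62 = (238/831)*62 = 14756/831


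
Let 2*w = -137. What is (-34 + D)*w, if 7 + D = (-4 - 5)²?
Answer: -2740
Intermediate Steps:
w = -137/2 (w = (½)*(-137) = -137/2 ≈ -68.500)
D = 74 (D = -7 + (-4 - 5)² = -7 + (-9)² = -7 + 81 = 74)
(-34 + D)*w = (-34 + 74)*(-137/2) = 40*(-137/2) = -2740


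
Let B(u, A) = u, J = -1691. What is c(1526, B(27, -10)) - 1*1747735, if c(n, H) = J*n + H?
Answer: -4328174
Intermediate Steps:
c(n, H) = H - 1691*n (c(n, H) = -1691*n + H = H - 1691*n)
c(1526, B(27, -10)) - 1*1747735 = (27 - 1691*1526) - 1*1747735 = (27 - 2580466) - 1747735 = -2580439 - 1747735 = -4328174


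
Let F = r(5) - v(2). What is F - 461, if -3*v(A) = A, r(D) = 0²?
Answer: -1381/3 ≈ -460.33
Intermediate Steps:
r(D) = 0
v(A) = -A/3
F = ⅔ (F = 0 - (-1)*2/3 = 0 - 1*(-⅔) = 0 + ⅔ = ⅔ ≈ 0.66667)
F - 461 = ⅔ - 461 = -1381/3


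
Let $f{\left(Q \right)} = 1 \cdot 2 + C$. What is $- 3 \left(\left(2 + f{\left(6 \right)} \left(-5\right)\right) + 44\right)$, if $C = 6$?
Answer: $-18$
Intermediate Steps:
$f{\left(Q \right)} = 8$ ($f{\left(Q \right)} = 1 \cdot 2 + 6 = 2 + 6 = 8$)
$- 3 \left(\left(2 + f{\left(6 \right)} \left(-5\right)\right) + 44\right) = - 3 \left(\left(2 + 8 \left(-5\right)\right) + 44\right) = - 3 \left(\left(2 - 40\right) + 44\right) = - 3 \left(-38 + 44\right) = \left(-3\right) 6 = -18$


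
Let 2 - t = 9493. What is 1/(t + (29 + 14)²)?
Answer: -1/7642 ≈ -0.00013086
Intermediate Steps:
t = -9491 (t = 2 - 1*9493 = 2 - 9493 = -9491)
1/(t + (29 + 14)²) = 1/(-9491 + (29 + 14)²) = 1/(-9491 + 43²) = 1/(-9491 + 1849) = 1/(-7642) = -1/7642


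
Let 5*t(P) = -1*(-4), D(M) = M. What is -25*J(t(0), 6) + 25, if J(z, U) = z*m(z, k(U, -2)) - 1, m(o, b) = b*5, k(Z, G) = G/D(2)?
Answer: 150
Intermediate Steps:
k(Z, G) = G/2
t(P) = ⅘ (t(P) = (-1*(-4))/5 = (⅕)*4 = ⅘)
m(o, b) = 5*b
J(z, U) = -1 - 5*z (J(z, U) = z*(5*((½)*(-2))) - 1 = z*(5*(-1)) - 1 = z*(-5) - 1 = -5*z - 1 = -1 - 5*z)
-25*J(t(0), 6) + 25 = -25*(-1 - 5*⅘) + 25 = -25*(-1 - 4) + 25 = -25*(-5) + 25 = 125 + 25 = 150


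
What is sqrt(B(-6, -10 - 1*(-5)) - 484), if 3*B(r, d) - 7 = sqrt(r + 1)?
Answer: sqrt(-4335 + 3*I*sqrt(5))/3 ≈ 0.016981 + 21.947*I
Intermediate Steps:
B(r, d) = 7/3 + sqrt(1 + r)/3 (B(r, d) = 7/3 + sqrt(r + 1)/3 = 7/3 + sqrt(1 + r)/3)
sqrt(B(-6, -10 - 1*(-5)) - 484) = sqrt((7/3 + sqrt(1 - 6)/3) - 484) = sqrt((7/3 + sqrt(-5)/3) - 484) = sqrt((7/3 + (I*sqrt(5))/3) - 484) = sqrt((7/3 + I*sqrt(5)/3) - 484) = sqrt(-1445/3 + I*sqrt(5)/3)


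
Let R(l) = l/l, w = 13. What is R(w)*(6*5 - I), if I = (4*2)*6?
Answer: -18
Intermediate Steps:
R(l) = 1
I = 48 (I = 8*6 = 48)
R(w)*(6*5 - I) = 1*(6*5 - 1*48) = 1*(30 - 48) = 1*(-18) = -18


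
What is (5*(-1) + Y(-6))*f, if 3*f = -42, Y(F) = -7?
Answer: 168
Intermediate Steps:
f = -14 (f = (1/3)*(-42) = -14)
(5*(-1) + Y(-6))*f = (5*(-1) - 7)*(-14) = (-5 - 7)*(-14) = -12*(-14) = 168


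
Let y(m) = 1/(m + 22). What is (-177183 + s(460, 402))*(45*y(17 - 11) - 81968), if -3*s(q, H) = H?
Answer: 58136139529/4 ≈ 1.4534e+10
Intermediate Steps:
s(q, H) = -H/3
y(m) = 1/(22 + m)
(-177183 + s(460, 402))*(45*y(17 - 11) - 81968) = (-177183 - 1/3*402)*(45/(22 + (17 - 11)) - 81968) = (-177183 - 134)*(45/(22 + 6) - 81968) = -177317*(45/28 - 81968) = -177317*(-2295059/28) = 58136139529/4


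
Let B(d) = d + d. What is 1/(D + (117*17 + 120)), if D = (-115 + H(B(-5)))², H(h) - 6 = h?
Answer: 1/16270 ≈ 6.1463e-5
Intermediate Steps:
B(d) = 2*d
H(h) = 6 + h
D = 14161 (D = (-115 + (6 + 2*(-5)))² = (-115 + (6 - 10))² = (-115 - 4)² = (-119)² = 14161)
1/(D + (117*17 + 120)) = 1/(14161 + (117*17 + 120)) = 1/(14161 + (1989 + 120)) = 1/(14161 + 2109) = 1/16270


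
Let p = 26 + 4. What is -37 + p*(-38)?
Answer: -1177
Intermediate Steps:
p = 30
-37 + p*(-38) = -37 + 30*(-38) = -37 - 1140 = -1177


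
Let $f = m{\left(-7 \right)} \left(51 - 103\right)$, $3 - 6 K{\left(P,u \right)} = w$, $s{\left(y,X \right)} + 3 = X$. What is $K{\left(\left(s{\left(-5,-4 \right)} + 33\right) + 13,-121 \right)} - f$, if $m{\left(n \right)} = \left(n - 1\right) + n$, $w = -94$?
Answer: $- \frac{4583}{6} \approx -763.83$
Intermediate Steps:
$m{\left(n \right)} = -1 + 2 n$ ($m{\left(n \right)} = \left(-1 + n\right) + n = -1 + 2 n$)
$s{\left(y,X \right)} = -3 + X$
$K{\left(P,u \right)} = \frac{97}{6}$ ($K{\left(P,u \right)} = \frac{1}{2} - - \frac{47}{3} = \frac{1}{2} + \frac{47}{3} = \frac{97}{6}$)
$f = 780$ ($f = \left(-1 + 2 \left(-7\right)\right) \left(51 - 103\right) = \left(-1 - 14\right) \left(-52\right) = \left(-15\right) \left(-52\right) = 780$)
$K{\left(\left(s{\left(-5,-4 \right)} + 33\right) + 13,-121 \right)} - f = \frac{97}{6} - 780 = - \frac{4583}{6}$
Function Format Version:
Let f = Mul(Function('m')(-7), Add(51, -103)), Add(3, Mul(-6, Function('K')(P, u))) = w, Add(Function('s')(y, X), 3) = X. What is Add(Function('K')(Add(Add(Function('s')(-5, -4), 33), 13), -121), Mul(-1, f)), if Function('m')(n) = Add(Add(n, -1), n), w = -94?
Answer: Rational(-4583, 6) ≈ -763.83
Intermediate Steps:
Function('m')(n) = Add(-1, Mul(2, n)) (Function('m')(n) = Add(Add(-1, n), n) = Add(-1, Mul(2, n)))
Function('s')(y, X) = Add(-3, X)
Function('K')(P, u) = Rational(97, 6) (Function('K')(P, u) = Add(Rational(1, 2), Mul(Rational(-1, 6), -94)) = Add(Rational(1, 2), Rational(47, 3)) = Rational(97, 6))
f = 780 (f = Mul(Add(-1, Mul(2, -7)), Add(51, -103)) = Mul(Add(-1, -14), -52) = Mul(-15, -52) = 780)
Add(Function('K')(Add(Add(Function('s')(-5, -4), 33), 13), -121), Mul(-1, f)) = Add(Rational(97, 6), Mul(-1, 780)) = Add(Rational(97, 6), -780) = Rational(-4583, 6)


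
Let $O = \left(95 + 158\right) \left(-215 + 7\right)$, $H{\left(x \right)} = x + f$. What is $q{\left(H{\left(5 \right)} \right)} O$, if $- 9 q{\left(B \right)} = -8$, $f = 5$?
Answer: $- \frac{420992}{9} \approx -46777.0$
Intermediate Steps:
$H{\left(x \right)} = 5 + x$ ($H{\left(x \right)} = x + 5 = 5 + x$)
$q{\left(B \right)} = \frac{8}{9}$ ($q{\left(B \right)} = \left(- \frac{1}{9}\right) \left(-8\right) = \frac{8}{9}$)
$O = -52624$ ($O = 253 \left(-208\right) = -52624$)
$q{\left(H{\left(5 \right)} \right)} O = \frac{8}{9} \left(-52624\right) = - \frac{420992}{9}$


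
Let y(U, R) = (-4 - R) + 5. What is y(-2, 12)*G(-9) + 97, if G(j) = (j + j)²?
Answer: -3467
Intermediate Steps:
G(j) = 4*j² (G(j) = (2*j)² = 4*j²)
y(U, R) = 1 - R
y(-2, 12)*G(-9) + 97 = (1 - 1*12)*(4*(-9)²) + 97 = (1 - 12)*(4*81) + 97 = -11*324 + 97 = -3564 + 97 = -3467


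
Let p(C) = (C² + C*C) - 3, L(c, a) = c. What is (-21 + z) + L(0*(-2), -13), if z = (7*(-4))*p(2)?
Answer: -161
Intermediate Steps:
p(C) = -3 + 2*C² (p(C) = (C² + C²) - 3 = 2*C² - 3 = -3 + 2*C²)
z = -140 (z = (7*(-4))*(-3 + 2*2²) = -28*(-3 + 2*4) = -28*(-3 + 8) = -28*5 = -140)
(-21 + z) + L(0*(-2), -13) = (-21 - 140) + 0*(-2) = -161 + 0 = -161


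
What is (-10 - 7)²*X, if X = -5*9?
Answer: -13005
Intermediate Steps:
X = -45
(-10 - 7)²*X = (-10 - 7)²*(-45) = (-17)²*(-45) = 289*(-45) = -13005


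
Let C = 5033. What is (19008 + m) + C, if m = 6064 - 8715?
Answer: 21390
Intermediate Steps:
m = -2651
(19008 + m) + C = (19008 - 2651) + 5033 = 16357 + 5033 = 21390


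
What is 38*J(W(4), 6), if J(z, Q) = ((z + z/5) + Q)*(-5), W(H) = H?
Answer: -2052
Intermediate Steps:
J(z, Q) = -6*z - 5*Q (J(z, Q) = ((z + z*(1/5)) + Q)*(-5) = ((z + z/5) + Q)*(-5) = (6*z/5 + Q)*(-5) = (Q + 6*z/5)*(-5) = -6*z - 5*Q)
38*J(W(4), 6) = 38*(-6*4 - 5*6) = 38*(-24 - 30) = 38*(-54) = -2052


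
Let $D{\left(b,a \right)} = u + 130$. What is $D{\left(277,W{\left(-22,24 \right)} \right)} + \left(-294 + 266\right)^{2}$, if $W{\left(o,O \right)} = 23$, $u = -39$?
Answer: $875$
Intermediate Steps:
$D{\left(b,a \right)} = 91$ ($D{\left(b,a \right)} = -39 + 130 = 91$)
$D{\left(277,W{\left(-22,24 \right)} \right)} + \left(-294 + 266\right)^{2} = 91 + \left(-294 + 266\right)^{2} = 91 + \left(-28\right)^{2} = 91 + 784 = 875$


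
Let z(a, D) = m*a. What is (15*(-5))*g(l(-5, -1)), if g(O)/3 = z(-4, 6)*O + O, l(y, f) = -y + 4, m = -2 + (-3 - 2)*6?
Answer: -261225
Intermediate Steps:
m = -32 (m = -2 - 5*6 = -2 - 30 = -32)
z(a, D) = -32*a
l(y, f) = 4 - y
g(O) = 387*O (g(O) = 3*((-32*(-4))*O + O) = 3*(128*O + O) = 3*(129*O) = 387*O)
(15*(-5))*g(l(-5, -1)) = (15*(-5))*(387*(4 - 1*(-5))) = -29025*(4 + 5) = -29025*9 = -75*3483 = -261225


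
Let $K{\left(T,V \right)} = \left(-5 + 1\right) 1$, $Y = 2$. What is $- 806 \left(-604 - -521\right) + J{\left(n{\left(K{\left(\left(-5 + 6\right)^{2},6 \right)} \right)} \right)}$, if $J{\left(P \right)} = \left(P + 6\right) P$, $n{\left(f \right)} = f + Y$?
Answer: $66890$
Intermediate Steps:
$K{\left(T,V \right)} = -4$ ($K{\left(T,V \right)} = \left(-4\right) 1 = -4$)
$n{\left(f \right)} = 2 + f$ ($n{\left(f \right)} = f + 2 = 2 + f$)
$J{\left(P \right)} = P \left(6 + P\right)$ ($J{\left(P \right)} = \left(6 + P\right) P = P \left(6 + P\right)$)
$- 806 \left(-604 - -521\right) + J{\left(n{\left(K{\left(\left(-5 + 6\right)^{2},6 \right)} \right)} \right)} = - 806 \left(-604 - -521\right) + \left(2 - 4\right) \left(6 + \left(2 - 4\right)\right) = - 806 \left(-604 + 521\right) - 2 \left(6 - 2\right) = \left(-806\right) \left(-83\right) - 8 = 66898 - 8 = 66890$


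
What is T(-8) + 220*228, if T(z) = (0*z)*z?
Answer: 50160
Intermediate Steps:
T(z) = 0 (T(z) = 0*z = 0)
T(-8) + 220*228 = 0 + 220*228 = 0 + 50160 = 50160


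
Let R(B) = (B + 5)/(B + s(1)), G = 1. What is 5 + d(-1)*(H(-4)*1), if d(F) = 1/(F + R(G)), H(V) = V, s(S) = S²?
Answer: 3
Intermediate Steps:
R(B) = (5 + B)/(1 + B) (R(B) = (B + 5)/(B + 1²) = (5 + B)/(B + 1) = (5 + B)/(1 + B))
d(F) = 1/(3 + F) (d(F) = 1/(F + (5 + 1)/(1 + 1)) = 1/(F + 6/2) = 1/(F + (½)*6) = 1/(F + 3) = 1/(3 + F))
5 + d(-1)*(H(-4)*1) = 5 + (-4*1)/(3 - 1) = 5 - 4/2 = 5 + (½)*(-4) = 5 - 2 = 3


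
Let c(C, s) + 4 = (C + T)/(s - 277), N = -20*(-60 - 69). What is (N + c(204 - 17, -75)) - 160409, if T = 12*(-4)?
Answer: -55557355/352 ≈ -1.5783e+5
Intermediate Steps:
N = 2580 (N = -20*(-129) = 2580)
T = -48
c(C, s) = -4 + (-48 + C)/(-277 + s) (c(C, s) = -4 + (C - 48)/(s - 277) = -4 + (-48 + C)/(-277 + s))
(N + c(204 - 17, -75)) - 160409 = (2580 + (1060 + (204 - 17) - 4*(-75))/(-277 - 75)) - 160409 = (2580 + (1060 + 187 + 300)/(-352)) - 160409 = (2580 - 1/352*1547) - 160409 = (2580 - 1547/352) - 160409 = 906613/352 - 160409 = -55557355/352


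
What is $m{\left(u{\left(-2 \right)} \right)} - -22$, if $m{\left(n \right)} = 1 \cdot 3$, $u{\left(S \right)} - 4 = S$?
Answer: $25$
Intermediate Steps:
$u{\left(S \right)} = 4 + S$
$m{\left(n \right)} = 3$
$m{\left(u{\left(-2 \right)} \right)} - -22 = 3 - -22 = 3 + 22 = 25$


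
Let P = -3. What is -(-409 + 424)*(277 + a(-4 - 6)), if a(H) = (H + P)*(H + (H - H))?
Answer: -6105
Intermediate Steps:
a(H) = H*(-3 + H) (a(H) = (H - 3)*(H + (H - H)) = (-3 + H)*(H + 0) = (-3 + H)*H = H*(-3 + H))
-(-409 + 424)*(277 + a(-4 - 6)) = -(-409 + 424)*(277 + (-4 - 6)*(-3 + (-4 - 6))) = -15*(277 - 10*(-3 - 10)) = -15*(277 - 10*(-13)) = -15*(277 + 130) = -15*407 = -1*6105 = -6105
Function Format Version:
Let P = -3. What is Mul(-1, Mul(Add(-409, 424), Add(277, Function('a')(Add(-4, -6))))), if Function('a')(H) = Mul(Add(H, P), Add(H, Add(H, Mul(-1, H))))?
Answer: -6105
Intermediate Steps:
Function('a')(H) = Mul(H, Add(-3, H)) (Function('a')(H) = Mul(Add(H, -3), Add(H, Add(H, Mul(-1, H)))) = Mul(Add(-3, H), Add(H, 0)) = Mul(Add(-3, H), H) = Mul(H, Add(-3, H)))
Mul(-1, Mul(Add(-409, 424), Add(277, Function('a')(Add(-4, -6))))) = Mul(-1, Mul(Add(-409, 424), Add(277, Mul(Add(-4, -6), Add(-3, Add(-4, -6)))))) = Mul(-1, Mul(15, Add(277, Mul(-10, Add(-3, -10))))) = Mul(-1, Mul(15, Add(277, Mul(-10, -13)))) = Mul(-1, Mul(15, Add(277, 130))) = Mul(-1, Mul(15, 407)) = Mul(-1, 6105) = -6105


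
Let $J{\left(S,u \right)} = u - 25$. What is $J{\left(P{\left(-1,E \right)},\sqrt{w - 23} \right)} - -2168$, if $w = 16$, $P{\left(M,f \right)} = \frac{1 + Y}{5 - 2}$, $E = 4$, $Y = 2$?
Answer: $2143 + i \sqrt{7} \approx 2143.0 + 2.6458 i$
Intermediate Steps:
$P{\left(M,f \right)} = 1$ ($P{\left(M,f \right)} = \frac{1 + 2}{5 - 2} = \frac{3}{3} = 3 \cdot \frac{1}{3} = 1$)
$J{\left(S,u \right)} = -25 + u$ ($J{\left(S,u \right)} = u - 25 = -25 + u$)
$J{\left(P{\left(-1,E \right)},\sqrt{w - 23} \right)} - -2168 = \left(-25 + \sqrt{16 - 23}\right) - -2168 = \left(-25 + \sqrt{-7}\right) + 2168 = \left(-25 + i \sqrt{7}\right) + 2168 = 2143 + i \sqrt{7}$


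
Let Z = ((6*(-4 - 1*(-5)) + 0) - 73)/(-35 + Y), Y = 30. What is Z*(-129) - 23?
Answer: -8758/5 ≈ -1751.6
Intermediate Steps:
Z = 67/5 (Z = ((6*(-4 - 1*(-5)) + 0) - 73)/(-35 + 30) = ((6*(-4 + 5) + 0) - 73)/(-5) = ((6*1 + 0) - 73)*(-⅕) = ((6 + 0) - 73)*(-⅕) = (6 - 73)*(-⅕) = -67*(-⅕) = 67/5 ≈ 13.400)
Z*(-129) - 23 = (67/5)*(-129) - 23 = -8643/5 - 23 = -8758/5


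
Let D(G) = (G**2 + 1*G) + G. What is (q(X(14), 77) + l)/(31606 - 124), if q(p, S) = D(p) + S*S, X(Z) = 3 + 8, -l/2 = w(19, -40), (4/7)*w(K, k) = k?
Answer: 3106/15741 ≈ 0.19732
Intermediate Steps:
w(K, k) = 7*k/4
l = 140 (l = -7*(-40)/2 = -2*(-70) = 140)
X(Z) = 11
D(G) = G**2 + 2*G (D(G) = (G**2 + G) + G = (G + G**2) + G = G**2 + 2*G)
q(p, S) = S**2 + p*(2 + p) (q(p, S) = p*(2 + p) + S*S = p*(2 + p) + S**2 = S**2 + p*(2 + p))
(q(X(14), 77) + l)/(31606 - 124) = ((77**2 + 11*(2 + 11)) + 140)/(31606 - 124) = ((5929 + 11*13) + 140)/31482 = ((5929 + 143) + 140)*(1/31482) = (6072 + 140)*(1/31482) = 6212*(1/31482) = 3106/15741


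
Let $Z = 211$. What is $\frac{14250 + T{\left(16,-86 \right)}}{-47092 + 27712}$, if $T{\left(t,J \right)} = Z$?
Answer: $- \frac{14461}{19380} \approx -0.74618$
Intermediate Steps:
$T{\left(t,J \right)} = 211$
$\frac{14250 + T{\left(16,-86 \right)}}{-47092 + 27712} = \frac{14250 + 211}{-47092 + 27712} = \frac{14461}{-19380} = 14461 \left(- \frac{1}{19380}\right) = - \frac{14461}{19380}$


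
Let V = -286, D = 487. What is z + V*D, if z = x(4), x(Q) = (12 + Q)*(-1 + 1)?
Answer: -139282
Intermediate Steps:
x(Q) = 0 (x(Q) = (12 + Q)*0 = 0)
z = 0
z + V*D = 0 - 286*487 = 0 - 139282 = -139282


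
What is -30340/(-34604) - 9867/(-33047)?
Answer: 8195632/6972917 ≈ 1.1754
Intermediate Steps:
-30340/(-34604) - 9867/(-33047) = -30340*(-1/34604) - 9867*(-1/33047) = 185/211 + 9867/33047 = 8195632/6972917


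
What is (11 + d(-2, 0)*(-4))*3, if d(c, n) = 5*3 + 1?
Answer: -159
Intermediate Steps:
d(c, n) = 16 (d(c, n) = 15 + 1 = 16)
(11 + d(-2, 0)*(-4))*3 = (11 + 16*(-4))*3 = (11 - 64)*3 = -53*3 = -159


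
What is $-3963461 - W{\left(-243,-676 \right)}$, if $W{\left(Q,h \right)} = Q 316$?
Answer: $-3886673$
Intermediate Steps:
$W{\left(Q,h \right)} = 316 Q$
$-3963461 - W{\left(-243,-676 \right)} = -3963461 - 316 \left(-243\right) = -3963461 - -76788 = -3963461 + 76788 = -3886673$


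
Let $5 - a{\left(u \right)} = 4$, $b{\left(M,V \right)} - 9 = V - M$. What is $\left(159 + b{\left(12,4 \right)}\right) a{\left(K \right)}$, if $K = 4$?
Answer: $160$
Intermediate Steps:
$b{\left(M,V \right)} = 9 + V - M$ ($b{\left(M,V \right)} = 9 - \left(M - V\right) = 9 + V - M$)
$a{\left(u \right)} = 1$ ($a{\left(u \right)} = 5 - 4 = 1$)
$\left(159 + b{\left(12,4 \right)}\right) a{\left(K \right)} = \left(159 + \left(9 + 4 - 12\right)\right) 1 = \left(159 + 1\right) 1 = 160 \cdot 1 = 160$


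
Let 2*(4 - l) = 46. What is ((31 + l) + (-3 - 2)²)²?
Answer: 1369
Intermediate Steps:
l = -19 (l = 4 - ½*46 = 4 - 23 = -19)
((31 + l) + (-3 - 2)²)² = ((31 - 19) + (-3 - 2)²)² = (12 + (-5)²)² = (12 + 25)² = 37² = 1369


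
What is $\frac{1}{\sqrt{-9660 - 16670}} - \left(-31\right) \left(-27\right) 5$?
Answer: $-4185 - \frac{i \sqrt{26330}}{26330} \approx -4185.0 - 0.0061627 i$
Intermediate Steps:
$\frac{1}{\sqrt{-9660 - 16670}} - \left(-31\right) \left(-27\right) 5 = \frac{1}{\sqrt{-26330}} - 837 \cdot 5 = \frac{1}{i \sqrt{26330}} - 4185 = - \frac{i \sqrt{26330}}{26330} - 4185 = -4185 - \frac{i \sqrt{26330}}{26330}$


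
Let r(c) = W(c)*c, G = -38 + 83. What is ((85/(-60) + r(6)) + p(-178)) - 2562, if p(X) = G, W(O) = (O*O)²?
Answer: 63091/12 ≈ 5257.6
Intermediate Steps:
W(O) = O⁴ (W(O) = (O²)² = O⁴)
G = 45
r(c) = c⁵ (r(c) = c⁴*c = c⁵)
p(X) = 45
((85/(-60) + r(6)) + p(-178)) - 2562 = ((85/(-60) + 6⁵) + 45) - 2562 = ((-1/60*85 + 7776) + 45) - 2562 = ((-17/12 + 7776) + 45) - 2562 = (93295/12 + 45) - 2562 = 93835/12 - 2562 = 63091/12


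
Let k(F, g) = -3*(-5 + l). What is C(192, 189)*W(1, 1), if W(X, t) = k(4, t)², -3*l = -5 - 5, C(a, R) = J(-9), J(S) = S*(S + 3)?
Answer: 1350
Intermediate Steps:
J(S) = S*(3 + S)
C(a, R) = 54 (C(a, R) = -9*(3 - 9) = -9*(-6) = 54)
l = 10/3 (l = -(-5 - 5)/3 = -⅓*(-10) = 10/3 ≈ 3.3333)
k(F, g) = 5 (k(F, g) = -3*(-5 + 10/3) = -3*(-5/3) = 5)
W(X, t) = 25 (W(X, t) = 5² = 25)
C(192, 189)*W(1, 1) = 54*25 = 1350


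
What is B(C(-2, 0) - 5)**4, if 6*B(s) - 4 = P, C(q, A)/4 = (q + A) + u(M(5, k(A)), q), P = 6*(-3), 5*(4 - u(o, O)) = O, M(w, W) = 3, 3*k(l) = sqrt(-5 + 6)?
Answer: 2401/81 ≈ 29.642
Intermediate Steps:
k(l) = 1/3 (k(l) = sqrt(-5 + 6)/3 = sqrt(1)/3 = (1/3)*1 = 1/3)
u(o, O) = 4 - O/5
P = -18
C(q, A) = 16 + 4*A + 16*q/5 (C(q, A) = 4*((q + A) + (4 - q/5)) = 4*((A + q) + (4 - q/5)) = 4*(4 + A + 4*q/5) = 16 + 4*A + 16*q/5)
B(s) = -7/3 (B(s) = 2/3 + (1/6)*(-18) = 2/3 - 3 = -7/3)
B(C(-2, 0) - 5)**4 = (-7/3)**4 = 2401/81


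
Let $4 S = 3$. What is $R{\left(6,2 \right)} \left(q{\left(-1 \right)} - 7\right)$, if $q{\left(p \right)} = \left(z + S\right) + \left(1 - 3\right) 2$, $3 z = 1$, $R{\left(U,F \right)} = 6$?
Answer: $- \frac{119}{2} \approx -59.5$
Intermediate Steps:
$S = \frac{3}{4}$ ($S = \frac{1}{4} \cdot 3 = \frac{3}{4} \approx 0.75$)
$z = \frac{1}{3}$ ($z = \frac{1}{3} \cdot 1 = \frac{1}{3} \approx 0.33333$)
$q{\left(p \right)} = - \frac{35}{12}$ ($q{\left(p \right)} = \left(\frac{1}{3} + \frac{3}{4}\right) + \left(1 - 3\right) 2 = \frac{13}{12} - 4 = - \frac{35}{12}$)
$R{\left(6,2 \right)} \left(q{\left(-1 \right)} - 7\right) = 6 \left(- \frac{35}{12} - 7\right) = 6 \left(- \frac{119}{12}\right) = - \frac{119}{2}$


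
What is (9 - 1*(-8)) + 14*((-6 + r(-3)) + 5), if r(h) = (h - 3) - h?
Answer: -39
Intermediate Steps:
r(h) = -3 (r(h) = (-3 + h) - h = -3)
(9 - 1*(-8)) + 14*((-6 + r(-3)) + 5) = (9 - 1*(-8)) + 14*((-6 - 3) + 5) = (9 + 8) + 14*(-9 + 5) = 17 + 14*(-4) = 17 - 56 = -39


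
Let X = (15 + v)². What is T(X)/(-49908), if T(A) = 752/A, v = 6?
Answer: -188/5502357 ≈ -3.4167e-5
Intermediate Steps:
X = 441 (X = (15 + 6)² = 21² = 441)
T(X)/(-49908) = (752/441)/(-49908) = (752*(1/441))*(-1/49908) = (752/441)*(-1/49908) = -188/5502357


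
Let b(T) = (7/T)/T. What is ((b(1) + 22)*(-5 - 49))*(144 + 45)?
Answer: -295974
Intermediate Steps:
b(T) = 7/T²
((b(1) + 22)*(-5 - 49))*(144 + 45) = ((7/1² + 22)*(-5 - 49))*(144 + 45) = ((7*1 + 22)*(-54))*189 = ((7 + 22)*(-54))*189 = (29*(-54))*189 = -1566*189 = -295974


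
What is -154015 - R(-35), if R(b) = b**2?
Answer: -155240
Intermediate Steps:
-154015 - R(-35) = -154015 - 1*(-35)**2 = -154015 - 1*1225 = -154015 - 1225 = -155240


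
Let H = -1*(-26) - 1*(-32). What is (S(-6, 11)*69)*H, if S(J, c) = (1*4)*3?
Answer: 48024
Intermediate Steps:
S(J, c) = 12 (S(J, c) = 4*3 = 12)
H = 58 (H = 26 + 32 = 58)
(S(-6, 11)*69)*H = (12*69)*58 = 828*58 = 48024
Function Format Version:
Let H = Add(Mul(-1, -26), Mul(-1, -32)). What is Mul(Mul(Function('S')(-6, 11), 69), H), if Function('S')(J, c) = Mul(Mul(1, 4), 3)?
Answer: 48024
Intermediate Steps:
Function('S')(J, c) = 12 (Function('S')(J, c) = Mul(4, 3) = 12)
H = 58 (H = Add(26, 32) = 58)
Mul(Mul(Function('S')(-6, 11), 69), H) = Mul(Mul(12, 69), 58) = Mul(828, 58) = 48024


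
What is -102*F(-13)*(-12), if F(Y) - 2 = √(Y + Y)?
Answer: 2448 + 1224*I*√26 ≈ 2448.0 + 6241.2*I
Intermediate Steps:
F(Y) = 2 + √2*√Y (F(Y) = 2 + √(Y + Y) = 2 + √(2*Y) = 2 + √2*√Y)
-102*F(-13)*(-12) = -102*(2 + √2*√(-13))*(-12) = -102*(2 + √2*(I*√13))*(-12) = -102*(2 + I*√26)*(-12) = (-204 - 102*I*√26)*(-12) = 2448 + 1224*I*√26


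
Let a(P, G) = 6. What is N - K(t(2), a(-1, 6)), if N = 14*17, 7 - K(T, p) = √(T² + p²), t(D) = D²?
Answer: 231 + 2*√13 ≈ 238.21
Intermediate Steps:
K(T, p) = 7 - √(T² + p²)
N = 238
N - K(t(2), a(-1, 6)) = 238 - (7 - √((2²)² + 6²)) = 238 - (7 - √(4² + 36)) = 238 - (7 - √(16 + 36)) = 238 - (7 - √52) = 238 - (7 - 2*√13) = 238 + (-7 + 2*√13) = 231 + 2*√13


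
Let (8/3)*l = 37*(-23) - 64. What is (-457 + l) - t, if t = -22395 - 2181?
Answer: 190207/8 ≈ 23776.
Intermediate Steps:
l = -2745/8 (l = 3*(37*(-23) - 64)/8 = 3*(-851 - 64)/8 = (3/8)*(-915) = -2745/8 ≈ -343.13)
t = -24576
(-457 + l) - t = (-457 - 2745/8) - 1*(-24576) = -6401/8 + 24576 = 190207/8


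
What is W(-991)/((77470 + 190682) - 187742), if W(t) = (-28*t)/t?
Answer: -14/40205 ≈ -0.00034822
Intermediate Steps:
W(t) = -28
W(-991)/((77470 + 190682) - 187742) = -28/((77470 + 190682) - 187742) = -28/(268152 - 187742) = -28/80410 = -28*1/80410 = -14/40205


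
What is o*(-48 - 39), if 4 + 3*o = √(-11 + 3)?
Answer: 116 - 58*I*√2 ≈ 116.0 - 82.024*I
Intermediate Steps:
o = -4/3 + 2*I*√2/3 (o = -4/3 + √(-11 + 3)/3 = -4/3 + √(-8)/3 = -4/3 + (2*I*√2)/3 = -4/3 + 2*I*√2/3 ≈ -1.3333 + 0.94281*I)
o*(-48 - 39) = (-4/3 + 2*I*√2/3)*(-48 - 39) = (-4/3 + 2*I*√2/3)*(-87) = 116 - 58*I*√2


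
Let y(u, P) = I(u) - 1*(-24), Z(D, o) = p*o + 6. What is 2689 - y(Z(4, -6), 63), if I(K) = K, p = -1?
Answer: 2653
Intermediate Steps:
Z(D, o) = 6 - o (Z(D, o) = -o + 6 = 6 - o)
y(u, P) = 24 + u (y(u, P) = u - 1*(-24) = u + 24 = 24 + u)
2689 - y(Z(4, -6), 63) = 2689 - (24 + (6 - 1*(-6))) = 2689 - (24 + (6 + 6)) = 2689 - (24 + 12) = 2689 - 1*36 = 2689 - 36 = 2653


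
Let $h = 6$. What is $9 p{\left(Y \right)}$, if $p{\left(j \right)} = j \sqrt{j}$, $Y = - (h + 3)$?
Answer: $- 243 i \approx - 243.0 i$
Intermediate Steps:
$Y = -9$ ($Y = - (6 + 3) = \left(-1\right) 9 = -9$)
$p{\left(j \right)} = j^{\frac{3}{2}}$
$9 p{\left(Y \right)} = 9 \left(-9\right)^{\frac{3}{2}} = 9 \left(- 27 i\right) = - 243 i$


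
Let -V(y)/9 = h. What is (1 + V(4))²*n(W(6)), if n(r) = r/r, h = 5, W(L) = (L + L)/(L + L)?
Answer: 1936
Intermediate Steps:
W(L) = 1 (W(L) = (2*L)/((2*L)) = (2*L)*(1/(2*L)) = 1)
V(y) = -45 (V(y) = -9*5 = -45)
n(r) = 1
(1 + V(4))²*n(W(6)) = (1 - 45)²*1 = (-44)²*1 = 1936*1 = 1936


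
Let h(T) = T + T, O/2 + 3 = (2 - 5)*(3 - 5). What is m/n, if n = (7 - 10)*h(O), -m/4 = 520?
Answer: 520/9 ≈ 57.778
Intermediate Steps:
O = 6 (O = -6 + 2*((2 - 5)*(3 - 5)) = -6 + 2*(-3*(-2)) = -6 + 2*6 = -6 + 12 = 6)
m = -2080 (m = -4*520 = -2080)
h(T) = 2*T
n = -36 (n = (7 - 10)*(2*6) = -3*12 = -36)
m/n = -2080/(-36) = -2080*(-1/36) = 520/9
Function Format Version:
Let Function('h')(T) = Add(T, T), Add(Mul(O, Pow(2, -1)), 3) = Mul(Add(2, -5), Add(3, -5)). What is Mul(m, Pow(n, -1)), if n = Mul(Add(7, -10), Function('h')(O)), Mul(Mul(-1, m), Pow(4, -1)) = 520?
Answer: Rational(520, 9) ≈ 57.778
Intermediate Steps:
O = 6 (O = Add(-6, Mul(2, Mul(Add(2, -5), Add(3, -5)))) = Add(-6, Mul(2, Mul(-3, -2))) = Add(-6, Mul(2, 6)) = Add(-6, 12) = 6)
m = -2080 (m = Mul(-4, 520) = -2080)
Function('h')(T) = Mul(2, T)
n = -36 (n = Mul(Add(7, -10), Mul(2, 6)) = Mul(-3, 12) = -36)
Mul(m, Pow(n, -1)) = Mul(-2080, Pow(-36, -1)) = Mul(-2080, Rational(-1, 36)) = Rational(520, 9)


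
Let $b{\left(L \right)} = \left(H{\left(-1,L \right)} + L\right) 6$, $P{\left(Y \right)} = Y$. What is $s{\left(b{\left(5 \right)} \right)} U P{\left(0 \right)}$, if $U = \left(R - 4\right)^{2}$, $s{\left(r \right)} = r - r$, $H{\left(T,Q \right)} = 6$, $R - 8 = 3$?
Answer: $0$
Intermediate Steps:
$R = 11$ ($R = 8 + 3 = 11$)
$b{\left(L \right)} = 36 + 6 L$ ($b{\left(L \right)} = \left(6 + L\right) 6 = 36 + 6 L$)
$s{\left(r \right)} = 0$
$U = 49$ ($U = \left(11 - 4\right)^{2} = 7^{2} = 49$)
$s{\left(b{\left(5 \right)} \right)} U P{\left(0 \right)} = 0 \cdot 49 \cdot 0 = 0 \cdot 0 = 0$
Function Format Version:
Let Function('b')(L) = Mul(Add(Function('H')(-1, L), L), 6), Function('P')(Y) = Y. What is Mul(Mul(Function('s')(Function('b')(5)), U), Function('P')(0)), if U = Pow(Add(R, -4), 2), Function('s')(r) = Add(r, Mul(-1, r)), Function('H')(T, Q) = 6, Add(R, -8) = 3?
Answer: 0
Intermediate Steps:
R = 11 (R = Add(8, 3) = 11)
Function('b')(L) = Add(36, Mul(6, L)) (Function('b')(L) = Mul(Add(6, L), 6) = Add(36, Mul(6, L)))
Function('s')(r) = 0
U = 49 (U = Pow(Add(11, -4), 2) = Pow(7, 2) = 49)
Mul(Mul(Function('s')(Function('b')(5)), U), Function('P')(0)) = Mul(Mul(0, 49), 0) = Mul(0, 0) = 0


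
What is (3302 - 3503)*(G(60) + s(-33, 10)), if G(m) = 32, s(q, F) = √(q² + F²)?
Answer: -6432 - 201*√1189 ≈ -13363.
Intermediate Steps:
s(q, F) = √(F² + q²)
(3302 - 3503)*(G(60) + s(-33, 10)) = (3302 - 3503)*(32 + √(10² + (-33)²)) = -201*(32 + √(100 + 1089)) = -201*(32 + √1189) = -6432 - 201*√1189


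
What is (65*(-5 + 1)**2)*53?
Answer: 55120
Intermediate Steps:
(65*(-5 + 1)**2)*53 = (65*(-4)**2)*53 = (65*16)*53 = 1040*53 = 55120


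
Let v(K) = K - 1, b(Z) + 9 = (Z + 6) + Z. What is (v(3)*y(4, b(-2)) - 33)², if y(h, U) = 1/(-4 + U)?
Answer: 133225/121 ≈ 1101.0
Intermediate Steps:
b(Z) = -3 + 2*Z (b(Z) = -9 + ((Z + 6) + Z) = -9 + ((6 + Z) + Z) = -9 + (6 + 2*Z) = -3 + 2*Z)
v(K) = -1 + K
(v(3)*y(4, b(-2)) - 33)² = ((-1 + 3)/(-4 + (-3 + 2*(-2))) - 33)² = (2/(-4 + (-3 - 4)) - 33)² = (2/(-4 - 7) - 33)² = (2/(-11) - 33)² = (2*(-1/11) - 33)² = (-2/11 - 33)² = (-365/11)² = 133225/121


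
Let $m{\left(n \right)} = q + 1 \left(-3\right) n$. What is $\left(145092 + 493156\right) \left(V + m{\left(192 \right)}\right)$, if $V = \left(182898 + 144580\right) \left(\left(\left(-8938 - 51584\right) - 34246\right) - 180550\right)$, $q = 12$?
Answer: $-57544815332348864$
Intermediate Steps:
$V = -90160588004$ ($V = 327478 \left(\left(-60522 - 34246\right) - 180550\right) = 327478 \left(-94768 - 180550\right) = 327478 \left(-275318\right) = -90160588004$)
$m{\left(n \right)} = 12 - 3 n$ ($m{\left(n \right)} = 12 + 1 \left(-3\right) n = 12 - 3 n$)
$\left(145092 + 493156\right) \left(V + m{\left(192 \right)}\right) = \left(145092 + 493156\right) \left(-90160588004 + \left(12 - 576\right)\right) = 638248 \left(-90160588004 + \left(12 - 576\right)\right) = 638248 \left(-90160588004 - 564\right) = 638248 \left(-90160588568\right) = -57544815332348864$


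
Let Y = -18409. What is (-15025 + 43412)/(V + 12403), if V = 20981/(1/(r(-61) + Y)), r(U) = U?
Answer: -28387/387506667 ≈ -7.3256e-5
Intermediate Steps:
V = -387519070 (V = 20981/(1/(-61 - 18409)) = 20981/(1/(-18470)) = 20981/(-1/18470) = 20981*(-18470) = -387519070)
(-15025 + 43412)/(V + 12403) = (-15025 + 43412)/(-387519070 + 12403) = 28387/(-387506667) = 28387*(-1/387506667) = -28387/387506667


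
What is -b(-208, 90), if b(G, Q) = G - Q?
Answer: 298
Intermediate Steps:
-b(-208, 90) = -(-208 - 1*90) = -(-208 - 90) = -1*(-298) = 298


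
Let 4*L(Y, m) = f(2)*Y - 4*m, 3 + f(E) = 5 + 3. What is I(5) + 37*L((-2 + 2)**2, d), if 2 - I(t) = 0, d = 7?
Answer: -257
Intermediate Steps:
f(E) = 5 (f(E) = -3 + (5 + 3) = -3 + 8 = 5)
I(t) = 2 (I(t) = 2 - 1*0 = 2 + 0 = 2)
L(Y, m) = -m + 5*Y/4 (L(Y, m) = (5*Y - 4*m)/4 = (-4*m + 5*Y)/4 = -m + 5*Y/4)
I(5) + 37*L((-2 + 2)**2, d) = 2 + 37*(-1*7 + 5*(-2 + 2)**2/4) = 2 + 37*(-7 + (5/4)*0**2) = 2 + 37*(-7 + (5/4)*0) = 2 + 37*(-7 + 0) = 2 + 37*(-7) = 2 - 259 = -257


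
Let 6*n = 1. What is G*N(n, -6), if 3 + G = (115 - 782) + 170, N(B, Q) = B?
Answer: -250/3 ≈ -83.333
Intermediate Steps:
n = ⅙ (n = (⅙)*1 = ⅙ ≈ 0.16667)
G = -500 (G = -3 + ((115 - 782) + 170) = -3 + (-667 + 170) = -3 - 497 = -500)
G*N(n, -6) = -500*⅙ = -250/3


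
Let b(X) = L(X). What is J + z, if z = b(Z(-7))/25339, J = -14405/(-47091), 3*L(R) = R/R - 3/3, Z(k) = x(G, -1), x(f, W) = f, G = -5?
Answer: 14405/47091 ≈ 0.30590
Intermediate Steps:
Z(k) = -5
L(R) = 0 (L(R) = (R/R - 3/3)/3 = (1 - 3*⅓)/3 = (1 - 1)/3 = (⅓)*0 = 0)
J = 14405/47091 (J = -14405*(-1/47091) = 14405/47091 ≈ 0.30590)
b(X) = 0
z = 0 (z = 0/25339 = 0*(1/25339) = 0)
J + z = 14405/47091 + 0 = 14405/47091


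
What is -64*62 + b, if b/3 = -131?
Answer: -4361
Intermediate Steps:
b = -393 (b = 3*(-131) = -393)
-64*62 + b = -64*62 - 393 = -3968 - 393 = -4361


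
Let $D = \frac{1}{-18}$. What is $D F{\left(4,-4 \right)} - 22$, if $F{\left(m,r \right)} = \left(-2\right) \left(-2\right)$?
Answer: $- \frac{200}{9} \approx -22.222$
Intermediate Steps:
$D = - \frac{1}{18} \approx -0.055556$
$F{\left(m,r \right)} = 4$
$D F{\left(4,-4 \right)} - 22 = \left(- \frac{1}{18}\right) 4 - 22 = - \frac{2}{9} - 22 = - \frac{200}{9}$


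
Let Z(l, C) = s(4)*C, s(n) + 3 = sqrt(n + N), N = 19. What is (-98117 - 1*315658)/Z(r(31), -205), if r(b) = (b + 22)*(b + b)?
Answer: 248265/574 + 82755*sqrt(23)/574 ≈ 1123.9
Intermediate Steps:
r(b) = 2*b*(22 + b) (r(b) = (22 + b)*(2*b) = 2*b*(22 + b))
s(n) = -3 + sqrt(19 + n) (s(n) = -3 + sqrt(n + 19) = -3 + sqrt(19 + n))
Z(l, C) = C*(-3 + sqrt(23)) (Z(l, C) = (-3 + sqrt(19 + 4))*C = (-3 + sqrt(23))*C = C*(-3 + sqrt(23)))
(-98117 - 1*315658)/Z(r(31), -205) = (-98117 - 1*315658)/((-205*(-3 + sqrt(23)))) = (-98117 - 315658)/(615 - 205*sqrt(23)) = -413775/(615 - 205*sqrt(23))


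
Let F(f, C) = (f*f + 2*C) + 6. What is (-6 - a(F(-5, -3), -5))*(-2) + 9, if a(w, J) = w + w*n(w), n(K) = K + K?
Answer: 2571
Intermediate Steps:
n(K) = 2*K
F(f, C) = 6 + f² + 2*C (F(f, C) = (f² + 2*C) + 6 = 6 + f² + 2*C)
a(w, J) = w + 2*w² (a(w, J) = w + w*(2*w) = w + 2*w²)
(-6 - a(F(-5, -3), -5))*(-2) + 9 = (-6 - (6 + (-5)² + 2*(-3))*(1 + 2*(6 + (-5)² + 2*(-3))))*(-2) + 9 = (-6 - (6 + 25 - 6)*(1 + 2*(6 + 25 - 6)))*(-2) + 9 = (-6 - 25*(1 + 2*25))*(-2) + 9 = (-6 - 25*(1 + 50))*(-2) + 9 = (-6 - 25*51)*(-2) + 9 = (-6 - 1*1275)*(-2) + 9 = (-6 - 1275)*(-2) + 9 = -1281*(-2) + 9 = 2562 + 9 = 2571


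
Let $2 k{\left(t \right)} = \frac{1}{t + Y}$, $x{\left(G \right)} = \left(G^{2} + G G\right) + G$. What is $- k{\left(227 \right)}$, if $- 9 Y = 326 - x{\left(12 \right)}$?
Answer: $- \frac{9}{4034} \approx -0.002231$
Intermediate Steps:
$x{\left(G \right)} = G + 2 G^{2}$ ($x{\left(G \right)} = \left(G^{2} + G^{2}\right) + G = 2 G^{2} + G = G + 2 G^{2}$)
$Y = - \frac{26}{9}$ ($Y = - \frac{326 - 12 \left(1 + 2 \cdot 12\right)}{9} = - \frac{326 - 12 \left(1 + 24\right)}{9} = - \frac{326 - 12 \cdot 25}{9} = - \frac{326 - 300}{9} = \left(- \frac{1}{9}\right) 26 = - \frac{26}{9} \approx -2.8889$)
$k{\left(t \right)} = \frac{1}{2 \left(- \frac{26}{9} + t\right)}$ ($k{\left(t \right)} = \frac{1}{2 \left(t - \frac{26}{9}\right)} = \frac{1}{2 \left(- \frac{26}{9} + t\right)}$)
$- k{\left(227 \right)} = - \frac{9}{2 \left(-26 + 9 \cdot 227\right)} = - \frac{9}{2 \left(-26 + 2043\right)} = - \frac{9}{2 \cdot 2017} = \left(-1\right) \frac{9}{4034} = - \frac{9}{4034}$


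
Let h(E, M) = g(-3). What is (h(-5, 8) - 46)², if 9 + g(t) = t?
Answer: 3364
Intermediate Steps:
g(t) = -9 + t
h(E, M) = -12 (h(E, M) = -9 - 3 = -12)
(h(-5, 8) - 46)² = (-12 - 46)² = (-58)² = 3364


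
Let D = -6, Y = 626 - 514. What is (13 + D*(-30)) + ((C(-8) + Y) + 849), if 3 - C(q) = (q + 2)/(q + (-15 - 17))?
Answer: 23137/20 ≈ 1156.8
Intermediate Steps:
Y = 112
C(q) = 3 - (2 + q)/(-32 + q) (C(q) = 3 - (q + 2)/(q + (-15 - 17)) = 3 - (2 + q)/(q - 32) = 3 - (2 + q)/(-32 + q))
(13 + D*(-30)) + ((C(-8) + Y) + 849) = (13 - 6*(-30)) + ((2*(-49 - 8)/(-32 - 8) + 112) + 849) = (13 + 180) + ((2*(-57)/(-40) + 112) + 849) = 193 + ((2*(-1/40)*(-57) + 112) + 849) = 193 + ((57/20 + 112) + 849) = 193 + (2297/20 + 849) = 193 + 19277/20 = 23137/20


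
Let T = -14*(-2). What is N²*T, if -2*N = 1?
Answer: 7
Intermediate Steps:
N = -½ (N = -½*1 = -½ ≈ -0.50000)
T = 28
N²*T = (-½)²*28 = (¼)*28 = 7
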